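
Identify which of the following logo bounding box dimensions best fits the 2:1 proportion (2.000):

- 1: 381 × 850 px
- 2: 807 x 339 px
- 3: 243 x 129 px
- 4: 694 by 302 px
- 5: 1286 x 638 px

Ratios (long/short): 1 ≈ 2.231; 2 ≈ 2.381; 3 ≈ 1.884; 4 ≈ 2.298; 5 ≈ 2.016.
2:1 ≈ 2.000; option 5 is nearest (Δ 0.016).

5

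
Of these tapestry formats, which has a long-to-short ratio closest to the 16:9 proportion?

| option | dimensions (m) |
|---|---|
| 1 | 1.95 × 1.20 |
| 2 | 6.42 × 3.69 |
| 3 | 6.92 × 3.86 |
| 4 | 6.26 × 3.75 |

3

Target 16:9 ≈ 1.778.
1: 1.625 (Δ0.153)  2: 1.740 (Δ0.038)  3: 1.793 (Δ0.015)  4: 1.669 (Δ0.109)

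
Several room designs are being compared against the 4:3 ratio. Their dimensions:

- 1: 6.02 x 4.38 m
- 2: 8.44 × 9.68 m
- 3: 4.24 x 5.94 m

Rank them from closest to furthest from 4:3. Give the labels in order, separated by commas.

Ratios: 1 = 6.02 / 4.38 ≈ 1.374; 2 = 9.68 / 8.44 ≈ 1.147; 3 = 5.94 / 4.24 ≈ 1.401.
|Δ from 1.333|: 1 0.041; 2 0.186; 3 0.068.

1, 3, 2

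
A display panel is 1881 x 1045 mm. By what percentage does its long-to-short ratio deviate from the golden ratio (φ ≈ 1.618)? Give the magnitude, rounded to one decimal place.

11.2%

Ratio = 1881 / 1045 ≈ 1.8000.
Ideal golden ratio ≈ 1.6180. |1.8000 − 1.6180| / 1.6180 ≈ 11.25% → 11.2%.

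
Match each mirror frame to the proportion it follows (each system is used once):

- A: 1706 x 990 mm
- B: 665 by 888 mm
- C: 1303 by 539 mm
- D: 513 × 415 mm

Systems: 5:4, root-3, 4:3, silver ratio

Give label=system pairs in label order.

A=root-3, B=4:3, C=silver ratio, D=5:4

Ratios: A ≈ 1.723; B ≈ 1.335; C ≈ 2.417; D ≈ 1.236.
Targets: 5:4 ≈ 1.250; root-3 ≈ 1.732; 4:3 ≈ 1.333; silver ratio ≈ 2.414.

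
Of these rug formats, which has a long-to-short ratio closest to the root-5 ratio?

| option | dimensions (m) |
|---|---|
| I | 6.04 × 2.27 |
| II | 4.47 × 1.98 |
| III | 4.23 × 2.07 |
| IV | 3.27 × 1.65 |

II

Target root-5 ≈ 2.236.
I: 2.661 (Δ0.425)  II: 2.258 (Δ0.022)  III: 2.043 (Δ0.193)  IV: 1.982 (Δ0.254)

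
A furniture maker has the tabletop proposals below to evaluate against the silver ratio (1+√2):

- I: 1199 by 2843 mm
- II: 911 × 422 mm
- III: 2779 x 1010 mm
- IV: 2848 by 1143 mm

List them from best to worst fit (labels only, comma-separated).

Ratios: I = 2843 / 1199 ≈ 2.371; II = 911 / 422 ≈ 2.159; III = 2779 / 1010 ≈ 2.751; IV = 2848 / 1143 ≈ 2.492.
|Δ from 2.414|: I 0.043; II 0.255; III 0.337; IV 0.078.

I, IV, II, III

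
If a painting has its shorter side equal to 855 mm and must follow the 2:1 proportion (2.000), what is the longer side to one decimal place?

2:1 = 2.00000.
Longer side = 855 × 2.00000 ≈ 1710.000 → 1710.0 mm.

1710.0 mm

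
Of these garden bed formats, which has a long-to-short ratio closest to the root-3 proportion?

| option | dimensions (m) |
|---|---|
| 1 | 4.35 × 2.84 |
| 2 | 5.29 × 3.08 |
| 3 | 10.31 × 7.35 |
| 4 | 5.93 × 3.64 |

Target root-3 ≈ 1.732.
1: 1.532 (Δ0.200)  2: 1.718 (Δ0.014)  3: 1.403 (Δ0.329)  4: 1.629 (Δ0.103)

2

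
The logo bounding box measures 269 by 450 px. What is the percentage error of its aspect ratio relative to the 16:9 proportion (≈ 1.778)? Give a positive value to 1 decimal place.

Ratio = 450 / 269 ≈ 1.6729.
Ideal 16:9 ≈ 1.7778. |1.6729 − 1.7778| / 1.7778 ≈ 5.90% → 5.9%.

5.9%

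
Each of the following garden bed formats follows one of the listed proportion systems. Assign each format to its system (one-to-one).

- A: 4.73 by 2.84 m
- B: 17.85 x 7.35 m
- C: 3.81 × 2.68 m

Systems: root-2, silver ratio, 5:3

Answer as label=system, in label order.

Ratios: A ≈ 1.665; B ≈ 2.429; C ≈ 1.422.
Targets: root-2 ≈ 1.414; silver ratio ≈ 2.414; 5:3 ≈ 1.667.

A=5:3, B=silver ratio, C=root-2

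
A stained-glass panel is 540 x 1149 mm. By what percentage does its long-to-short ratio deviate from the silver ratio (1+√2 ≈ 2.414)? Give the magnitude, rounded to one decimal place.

11.9%

Ratio = 1149 / 540 ≈ 2.1278.
Ideal silver ratio ≈ 2.4142. |2.1278 − 2.4142| / 2.4142 ≈ 11.86% → 11.9%.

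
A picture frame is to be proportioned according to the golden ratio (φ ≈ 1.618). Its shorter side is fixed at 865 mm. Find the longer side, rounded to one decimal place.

golden ratio ≈ 1.61803.
Longer side = 865 × 1.61803 ≈ 1399.596 → 1399.6 mm.

1399.6 mm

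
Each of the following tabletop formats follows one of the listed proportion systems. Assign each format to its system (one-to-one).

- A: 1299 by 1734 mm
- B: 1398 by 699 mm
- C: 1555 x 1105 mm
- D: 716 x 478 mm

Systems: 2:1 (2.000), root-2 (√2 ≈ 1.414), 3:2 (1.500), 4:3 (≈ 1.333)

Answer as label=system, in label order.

A = 1734/1299 ≈ 1.335 → 4:3 (1.333)
B = 1398/699 ≈ 2.000 → 2:1 (2.000)
C = 1555/1105 ≈ 1.407 → root-2 (1.414)
D = 716/478 ≈ 1.498 → 3:2 (1.500)

A=4:3, B=2:1, C=root-2, D=3:2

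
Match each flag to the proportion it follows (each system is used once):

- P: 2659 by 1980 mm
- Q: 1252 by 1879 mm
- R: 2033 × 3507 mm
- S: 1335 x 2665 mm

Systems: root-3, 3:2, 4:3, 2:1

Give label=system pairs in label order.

Ratios: P ≈ 1.343; Q ≈ 1.501; R ≈ 1.725; S ≈ 1.996.
Targets: root-3 ≈ 1.732; 3:2 ≈ 1.500; 4:3 ≈ 1.333; 2:1 ≈ 2.000.

P=4:3, Q=3:2, R=root-3, S=2:1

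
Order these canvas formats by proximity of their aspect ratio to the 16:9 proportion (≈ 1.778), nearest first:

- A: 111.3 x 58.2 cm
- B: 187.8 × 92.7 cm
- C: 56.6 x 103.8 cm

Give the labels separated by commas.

A: 111.3/58.2 ≈ 1.912 → |1.912 − 1.778| = 0.134
B: 187.8/92.7 ≈ 2.026 → |2.026 − 1.778| = 0.248
C: 103.8/56.6 ≈ 1.834 → |1.834 − 1.778| = 0.056

C, A, B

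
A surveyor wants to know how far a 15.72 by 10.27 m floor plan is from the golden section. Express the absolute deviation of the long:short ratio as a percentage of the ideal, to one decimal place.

Ratio = 15.72 / 10.27 ≈ 1.5307.
Ideal golden ratio ≈ 1.6180. |1.5307 − 1.6180| / 1.6180 ≈ 5.40% → 5.4%.

5.4%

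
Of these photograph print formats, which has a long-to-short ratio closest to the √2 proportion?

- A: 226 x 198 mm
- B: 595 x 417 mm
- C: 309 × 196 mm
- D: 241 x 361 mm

B

Ratios (long/short): A ≈ 1.141; B ≈ 1.427; C ≈ 1.577; D ≈ 1.498.
root-2 ≈ 1.414; option B is nearest (Δ 0.013).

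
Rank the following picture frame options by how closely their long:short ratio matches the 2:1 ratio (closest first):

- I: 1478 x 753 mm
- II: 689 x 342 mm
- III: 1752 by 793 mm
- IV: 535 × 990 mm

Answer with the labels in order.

II, I, IV, III

Ratios: I = 1478 / 753 ≈ 1.963; II = 689 / 342 ≈ 2.015; III = 1752 / 793 ≈ 2.209; IV = 990 / 535 ≈ 1.850.
|Δ from 2.000|: I 0.037; II 0.015; III 0.209; IV 0.150.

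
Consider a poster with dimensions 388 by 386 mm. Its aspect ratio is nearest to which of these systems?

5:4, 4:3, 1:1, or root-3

388/386 ≈ 1.005. Nearest candidates are 1:1 (1.000, off by 0.005) and 5:4 (1.250, off by 0.245).

1:1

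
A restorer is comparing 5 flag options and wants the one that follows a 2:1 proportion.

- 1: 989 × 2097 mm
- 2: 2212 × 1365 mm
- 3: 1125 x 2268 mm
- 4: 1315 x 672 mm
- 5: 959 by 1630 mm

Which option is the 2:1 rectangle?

3

Target 2:1 ≈ 2.000.
1: 2.120 (Δ0.120)  2: 1.621 (Δ0.379)  3: 2.016 (Δ0.016)  4: 1.957 (Δ0.043)  5: 1.700 (Δ0.300)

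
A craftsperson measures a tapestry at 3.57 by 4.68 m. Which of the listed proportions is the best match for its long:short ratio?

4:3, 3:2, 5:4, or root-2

Ratio = 4.68 / 3.57 ≈ 1.311.
Distances: 4:3 1.333 (Δ 0.022); 3:2 1.500 (Δ 0.189); 5:4 1.250 (Δ 0.061); root-2 1.414 (Δ 0.103).

4:3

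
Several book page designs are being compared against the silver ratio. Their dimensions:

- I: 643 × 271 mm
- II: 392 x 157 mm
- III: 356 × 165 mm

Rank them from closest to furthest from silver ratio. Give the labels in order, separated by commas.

I, II, III

Ratios: I = 643 / 271 ≈ 2.373; II = 392 / 157 ≈ 2.497; III = 356 / 165 ≈ 2.158.
|Δ from 2.414|: I 0.041; II 0.083; III 0.256.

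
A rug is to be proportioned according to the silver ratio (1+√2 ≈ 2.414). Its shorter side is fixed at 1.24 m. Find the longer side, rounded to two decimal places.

2.99 m

silver ratio ≈ 2.41421.
Longer side = 1.24 × 2.41421 ≈ 2.9936 → 2.99 m.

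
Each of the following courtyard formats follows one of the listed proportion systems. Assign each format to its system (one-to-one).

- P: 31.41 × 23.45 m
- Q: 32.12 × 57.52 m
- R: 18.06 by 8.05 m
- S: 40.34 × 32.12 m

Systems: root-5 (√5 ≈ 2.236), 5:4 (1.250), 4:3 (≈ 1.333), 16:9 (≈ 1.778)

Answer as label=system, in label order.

P = 31.41/23.45 ≈ 1.339 → 4:3 (1.333)
Q = 57.52/32.12 ≈ 1.791 → 16:9 (1.778)
R = 18.06/8.05 ≈ 2.243 → root-5 (2.236)
S = 40.34/32.12 ≈ 1.256 → 5:4 (1.250)

P=4:3, Q=16:9, R=root-5, S=5:4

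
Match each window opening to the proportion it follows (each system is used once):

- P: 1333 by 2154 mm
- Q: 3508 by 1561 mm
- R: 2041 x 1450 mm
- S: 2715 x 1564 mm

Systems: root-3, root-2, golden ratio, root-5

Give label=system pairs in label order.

P=golden ratio, Q=root-5, R=root-2, S=root-3

Ratios: P ≈ 1.616; Q ≈ 2.247; R ≈ 1.408; S ≈ 1.736.
Targets: root-3 ≈ 1.732; root-2 ≈ 1.414; golden ratio ≈ 1.618; root-5 ≈ 2.236.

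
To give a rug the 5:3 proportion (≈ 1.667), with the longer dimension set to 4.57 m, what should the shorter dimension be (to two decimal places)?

5:3 ≈ 1.66667.
Shorter side = 4.57 ÷ 1.66667 ≈ 2.7420 → 2.74 m.

2.74 m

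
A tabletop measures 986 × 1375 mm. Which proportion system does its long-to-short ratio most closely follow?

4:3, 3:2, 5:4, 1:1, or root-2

Ratio = 1375 / 986 ≈ 1.395.
Distances: 4:3 1.333 (Δ 0.062); 3:2 1.500 (Δ 0.105); 5:4 1.250 (Δ 0.145); 1:1 1.000 (Δ 0.395); root-2 1.414 (Δ 0.019).

root-2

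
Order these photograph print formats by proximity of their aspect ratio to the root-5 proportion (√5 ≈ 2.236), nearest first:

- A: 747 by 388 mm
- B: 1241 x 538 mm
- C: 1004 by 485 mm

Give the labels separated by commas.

Ratios: A = 747 / 388 ≈ 1.925; B = 1241 / 538 ≈ 2.307; C = 1004 / 485 ≈ 2.070.
|Δ from 2.236|: A 0.311; B 0.071; C 0.166.

B, C, A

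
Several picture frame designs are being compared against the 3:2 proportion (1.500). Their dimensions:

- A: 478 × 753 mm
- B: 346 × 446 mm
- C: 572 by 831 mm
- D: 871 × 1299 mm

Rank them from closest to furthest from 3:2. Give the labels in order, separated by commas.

D, C, A, B

Ratios: A = 753 / 478 ≈ 1.575; B = 446 / 346 ≈ 1.289; C = 831 / 572 ≈ 1.453; D = 1299 / 871 ≈ 1.491.
|Δ from 1.500|: A 0.075; B 0.211; C 0.047; D 0.009.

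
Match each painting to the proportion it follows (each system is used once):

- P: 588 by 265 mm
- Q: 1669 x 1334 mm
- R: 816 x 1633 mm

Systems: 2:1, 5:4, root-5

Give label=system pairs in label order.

Ratios: P ≈ 2.219; Q ≈ 1.251; R ≈ 2.001.
Targets: 2:1 ≈ 2.000; 5:4 ≈ 1.250; root-5 ≈ 2.236.

P=root-5, Q=5:4, R=2:1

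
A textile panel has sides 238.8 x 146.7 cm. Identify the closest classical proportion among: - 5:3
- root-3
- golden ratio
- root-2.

golden ratio

238.8/146.7 ≈ 1.628. Nearest candidates are golden ratio (1.618, off by 0.010) and 5:3 (1.667, off by 0.039).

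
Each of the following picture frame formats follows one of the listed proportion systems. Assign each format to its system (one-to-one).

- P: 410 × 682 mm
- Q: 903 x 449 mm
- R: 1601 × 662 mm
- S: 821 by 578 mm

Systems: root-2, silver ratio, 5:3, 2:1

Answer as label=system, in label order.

Ratios: P ≈ 1.663; Q ≈ 2.011; R ≈ 2.418; S ≈ 1.420.
Targets: root-2 ≈ 1.414; silver ratio ≈ 2.414; 5:3 ≈ 1.667; 2:1 ≈ 2.000.

P=5:3, Q=2:1, R=silver ratio, S=root-2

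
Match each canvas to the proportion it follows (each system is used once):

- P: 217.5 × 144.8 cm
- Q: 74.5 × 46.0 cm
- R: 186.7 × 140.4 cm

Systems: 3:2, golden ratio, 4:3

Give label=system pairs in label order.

P=3:2, Q=golden ratio, R=4:3

P = 217.5/144.8 ≈ 1.502 → 3:2 (1.500)
Q = 74.5/46.0 ≈ 1.620 → golden ratio (1.618)
R = 186.7/140.4 ≈ 1.330 → 4:3 (1.333)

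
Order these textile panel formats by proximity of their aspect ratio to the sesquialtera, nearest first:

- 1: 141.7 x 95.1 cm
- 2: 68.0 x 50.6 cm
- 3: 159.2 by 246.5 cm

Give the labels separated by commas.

1, 3, 2

1: 141.7/95.1 ≈ 1.490 → |1.490 − 1.500| = 0.010
2: 68.0/50.6 ≈ 1.344 → |1.344 − 1.500| = 0.156
3: 246.5/159.2 ≈ 1.548 → |1.548 − 1.500| = 0.048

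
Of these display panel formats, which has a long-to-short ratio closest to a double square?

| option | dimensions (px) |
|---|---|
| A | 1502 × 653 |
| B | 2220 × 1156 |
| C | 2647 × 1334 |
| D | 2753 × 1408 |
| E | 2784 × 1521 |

Target 2:1 ≈ 2.000.
A: 2.300 (Δ0.300)  B: 1.920 (Δ0.080)  C: 1.984 (Δ0.016)  D: 1.955 (Δ0.045)  E: 1.830 (Δ0.170)

C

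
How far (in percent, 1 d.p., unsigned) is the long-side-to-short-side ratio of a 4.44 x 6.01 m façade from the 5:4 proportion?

Ratio = 6.01 / 4.44 ≈ 1.3536.
Ideal 5:4 = 1.2500. |1.3536 − 1.2500| / 1.2500 ≈ 8.29% → 8.3%.

8.3%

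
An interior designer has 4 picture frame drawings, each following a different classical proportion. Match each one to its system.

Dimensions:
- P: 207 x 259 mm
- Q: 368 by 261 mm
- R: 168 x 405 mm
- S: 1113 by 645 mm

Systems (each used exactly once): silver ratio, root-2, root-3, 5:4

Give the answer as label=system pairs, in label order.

P=5:4, Q=root-2, R=silver ratio, S=root-3

P = 259/207 ≈ 1.251 → 5:4 (1.250)
Q = 368/261 ≈ 1.410 → root-2 (1.414)
R = 405/168 ≈ 2.411 → silver ratio (2.414)
S = 1113/645 ≈ 1.726 → root-3 (1.732)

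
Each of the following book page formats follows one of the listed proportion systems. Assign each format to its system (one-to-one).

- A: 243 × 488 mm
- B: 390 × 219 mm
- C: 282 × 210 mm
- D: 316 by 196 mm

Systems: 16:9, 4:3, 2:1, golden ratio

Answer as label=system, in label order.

A=2:1, B=16:9, C=4:3, D=golden ratio

Ratios: A ≈ 2.008; B ≈ 1.781; C ≈ 1.343; D ≈ 1.612.
Targets: 16:9 ≈ 1.778; 4:3 ≈ 1.333; 2:1 ≈ 2.000; golden ratio ≈ 1.618.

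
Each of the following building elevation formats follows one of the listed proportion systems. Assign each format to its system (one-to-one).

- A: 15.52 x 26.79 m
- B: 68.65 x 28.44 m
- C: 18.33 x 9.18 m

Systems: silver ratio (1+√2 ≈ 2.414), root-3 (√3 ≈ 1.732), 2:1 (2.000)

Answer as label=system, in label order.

A = 26.79/15.52 ≈ 1.726 → root-3 (1.732)
B = 68.65/28.44 ≈ 2.414 → silver ratio (2.414)
C = 18.33/9.18 ≈ 1.997 → 2:1 (2.000)

A=root-3, B=silver ratio, C=2:1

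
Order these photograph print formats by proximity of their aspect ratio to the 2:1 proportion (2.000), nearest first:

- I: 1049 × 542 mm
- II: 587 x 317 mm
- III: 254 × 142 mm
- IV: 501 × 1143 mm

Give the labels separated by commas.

I: 1049/542 ≈ 1.935 → |1.935 − 2.000| = 0.065
II: 587/317 ≈ 1.852 → |1.852 − 2.000| = 0.148
III: 254/142 ≈ 1.789 → |1.789 − 2.000| = 0.211
IV: 1143/501 ≈ 2.281 → |2.281 − 2.000| = 0.281

I, II, III, IV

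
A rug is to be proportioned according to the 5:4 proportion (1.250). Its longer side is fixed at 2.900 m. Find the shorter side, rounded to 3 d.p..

5:4 = 1.25000.
Shorter side = 2.900 ÷ 1.25000 ≈ 2.32000 → 2.320 m.

2.320 m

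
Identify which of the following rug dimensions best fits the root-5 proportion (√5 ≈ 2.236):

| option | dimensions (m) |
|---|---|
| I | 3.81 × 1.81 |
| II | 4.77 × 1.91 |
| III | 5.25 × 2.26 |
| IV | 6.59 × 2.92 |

Target root-5 ≈ 2.236.
I: 2.105 (Δ0.131)  II: 2.497 (Δ0.261)  III: 2.323 (Δ0.087)  IV: 2.257 (Δ0.021)

IV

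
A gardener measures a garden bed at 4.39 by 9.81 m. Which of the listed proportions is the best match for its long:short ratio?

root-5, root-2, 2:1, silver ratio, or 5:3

9.81/4.39 ≈ 2.235. Nearest candidates are root-5 (2.236, off by 0.001) and silver ratio (2.414, off by 0.179).

root-5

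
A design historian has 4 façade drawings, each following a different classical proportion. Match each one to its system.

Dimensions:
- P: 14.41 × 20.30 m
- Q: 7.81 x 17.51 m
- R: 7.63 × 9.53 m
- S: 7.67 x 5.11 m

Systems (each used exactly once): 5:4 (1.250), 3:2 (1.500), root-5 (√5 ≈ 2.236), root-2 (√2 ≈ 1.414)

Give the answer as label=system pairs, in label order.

Ratios: P ≈ 1.409; Q ≈ 2.242; R ≈ 1.249; S ≈ 1.501.
Targets: 5:4 ≈ 1.250; 3:2 ≈ 1.500; root-5 ≈ 2.236; root-2 ≈ 1.414.

P=root-2, Q=root-5, R=5:4, S=3:2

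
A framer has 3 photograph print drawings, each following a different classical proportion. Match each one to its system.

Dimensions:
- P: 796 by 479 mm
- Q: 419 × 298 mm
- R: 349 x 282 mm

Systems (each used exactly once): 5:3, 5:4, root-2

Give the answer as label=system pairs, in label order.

P = 796/479 ≈ 1.662 → 5:3 (1.667)
Q = 419/298 ≈ 1.406 → root-2 (1.414)
R = 349/282 ≈ 1.238 → 5:4 (1.250)

P=5:3, Q=root-2, R=5:4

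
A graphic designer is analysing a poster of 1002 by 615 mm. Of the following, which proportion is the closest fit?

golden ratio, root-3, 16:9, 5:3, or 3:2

golden ratio

1002/615 ≈ 1.629. Nearest candidates are golden ratio (1.618, off by 0.011) and 5:3 (1.667, off by 0.038).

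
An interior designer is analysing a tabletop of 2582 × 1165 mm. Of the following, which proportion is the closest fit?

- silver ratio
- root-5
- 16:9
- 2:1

root-5

2582/1165 ≈ 2.216. Nearest candidates are root-5 (2.236, off by 0.020) and silver ratio (2.414, off by 0.198).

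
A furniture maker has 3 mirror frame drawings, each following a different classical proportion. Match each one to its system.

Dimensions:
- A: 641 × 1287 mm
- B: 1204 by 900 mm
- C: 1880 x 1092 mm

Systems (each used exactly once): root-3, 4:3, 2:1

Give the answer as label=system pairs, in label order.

A=2:1, B=4:3, C=root-3

A = 1287/641 ≈ 2.008 → 2:1 (2.000)
B = 1204/900 ≈ 1.338 → 4:3 (1.333)
C = 1880/1092 ≈ 1.722 → root-3 (1.732)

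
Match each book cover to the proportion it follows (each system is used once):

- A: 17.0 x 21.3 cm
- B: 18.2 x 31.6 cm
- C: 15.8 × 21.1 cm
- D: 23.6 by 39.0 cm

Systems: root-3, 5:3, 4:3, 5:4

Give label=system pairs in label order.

A = 21.3/17.0 ≈ 1.253 → 5:4 (1.250)
B = 31.6/18.2 ≈ 1.736 → root-3 (1.732)
C = 21.1/15.8 ≈ 1.335 → 4:3 (1.333)
D = 39.0/23.6 ≈ 1.653 → 5:3 (1.667)

A=5:4, B=root-3, C=4:3, D=5:3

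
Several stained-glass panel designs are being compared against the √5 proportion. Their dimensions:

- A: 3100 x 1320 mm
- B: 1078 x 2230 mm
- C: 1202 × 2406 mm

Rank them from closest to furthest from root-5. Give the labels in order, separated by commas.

A: 3100/1320 ≈ 2.348 → |2.348 − 2.236| = 0.112
B: 2230/1078 ≈ 2.069 → |2.069 − 2.236| = 0.167
C: 2406/1202 ≈ 2.002 → |2.002 − 2.236| = 0.234

A, B, C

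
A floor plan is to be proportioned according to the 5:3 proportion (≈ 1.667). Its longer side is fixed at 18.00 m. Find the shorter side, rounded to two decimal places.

10.80 m

5:3 ≈ 1.66667.
Shorter side = 18.00 ÷ 1.66667 ≈ 10.8000 → 10.80 m.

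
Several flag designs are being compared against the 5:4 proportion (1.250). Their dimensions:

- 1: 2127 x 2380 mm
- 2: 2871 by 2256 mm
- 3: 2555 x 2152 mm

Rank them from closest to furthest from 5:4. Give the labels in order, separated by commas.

Ratios: 1 = 2380 / 2127 ≈ 1.119; 2 = 2871 / 2256 ≈ 1.273; 3 = 2555 / 2152 ≈ 1.187.
|Δ from 1.250|: 1 0.131; 2 0.023; 3 0.063.

2, 3, 1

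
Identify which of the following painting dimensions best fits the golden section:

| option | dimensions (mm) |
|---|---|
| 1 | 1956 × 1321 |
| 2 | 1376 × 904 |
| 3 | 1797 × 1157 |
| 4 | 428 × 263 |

Ratios (long/short): 1 ≈ 1.481; 2 ≈ 1.522; 3 ≈ 1.553; 4 ≈ 1.627.
golden ratio ≈ 1.618; option 4 is nearest (Δ 0.009).

4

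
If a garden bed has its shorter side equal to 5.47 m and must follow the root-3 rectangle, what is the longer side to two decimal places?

root-3 ≈ 1.73205.
Longer side = 5.47 × 1.73205 ≈ 9.4743 → 9.47 m.

9.47 m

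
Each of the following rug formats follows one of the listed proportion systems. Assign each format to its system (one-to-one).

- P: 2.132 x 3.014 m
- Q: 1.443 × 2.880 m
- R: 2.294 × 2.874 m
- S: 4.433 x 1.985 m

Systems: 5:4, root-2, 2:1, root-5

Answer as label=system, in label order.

P = 3.014/2.132 ≈ 1.414 → root-2 (1.414)
Q = 2.880/1.443 ≈ 1.996 → 2:1 (2.000)
R = 2.874/2.294 ≈ 1.253 → 5:4 (1.250)
S = 4.433/1.985 ≈ 2.233 → root-5 (2.236)

P=root-2, Q=2:1, R=5:4, S=root-5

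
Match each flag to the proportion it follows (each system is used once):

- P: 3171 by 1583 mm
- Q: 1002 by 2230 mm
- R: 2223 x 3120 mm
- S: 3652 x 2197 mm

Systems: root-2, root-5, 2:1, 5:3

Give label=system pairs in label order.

P=2:1, Q=root-5, R=root-2, S=5:3

Ratios: P ≈ 2.003; Q ≈ 2.226; R ≈ 1.404; S ≈ 1.662.
Targets: root-2 ≈ 1.414; root-5 ≈ 2.236; 2:1 ≈ 2.000; 5:3 ≈ 1.667.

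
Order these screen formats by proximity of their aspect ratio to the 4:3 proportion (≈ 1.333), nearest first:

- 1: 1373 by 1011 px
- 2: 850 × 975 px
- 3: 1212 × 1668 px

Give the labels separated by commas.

1: 1373/1011 ≈ 1.358 → |1.358 − 1.333| = 0.025
2: 975/850 ≈ 1.147 → |1.147 − 1.333| = 0.186
3: 1668/1212 ≈ 1.376 → |1.376 − 1.333| = 0.043

1, 3, 2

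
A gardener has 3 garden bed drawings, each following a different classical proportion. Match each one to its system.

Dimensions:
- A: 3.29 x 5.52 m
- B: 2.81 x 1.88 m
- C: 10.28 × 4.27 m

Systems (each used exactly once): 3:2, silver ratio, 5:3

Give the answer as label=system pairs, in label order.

A = 5.52/3.29 ≈ 1.678 → 5:3 (1.667)
B = 2.81/1.88 ≈ 1.495 → 3:2 (1.500)
C = 10.28/4.27 ≈ 2.407 → silver ratio (2.414)

A=5:3, B=3:2, C=silver ratio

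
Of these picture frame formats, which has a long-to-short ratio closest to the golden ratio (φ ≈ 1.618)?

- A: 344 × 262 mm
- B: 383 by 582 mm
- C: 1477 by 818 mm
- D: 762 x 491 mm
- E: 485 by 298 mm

E

Target golden ratio ≈ 1.618.
A: 1.313 (Δ0.305)  B: 1.520 (Δ0.098)  C: 1.806 (Δ0.188)  D: 1.552 (Δ0.066)  E: 1.628 (Δ0.010)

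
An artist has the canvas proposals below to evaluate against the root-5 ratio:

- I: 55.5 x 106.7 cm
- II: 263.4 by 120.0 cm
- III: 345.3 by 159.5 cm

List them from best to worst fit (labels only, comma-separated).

Ratios: I = 106.7 / 55.5 ≈ 1.923; II = 263.4 / 120.0 ≈ 2.195; III = 345.3 / 159.5 ≈ 2.165.
|Δ from 2.236|: I 0.313; II 0.041; III 0.071.

II, III, I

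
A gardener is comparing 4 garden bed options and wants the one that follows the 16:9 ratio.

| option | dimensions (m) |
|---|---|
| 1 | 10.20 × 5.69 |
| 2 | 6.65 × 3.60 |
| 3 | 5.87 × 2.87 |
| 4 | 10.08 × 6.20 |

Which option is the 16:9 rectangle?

1

Ratios (long/short): 1 ≈ 1.793; 2 ≈ 1.847; 3 ≈ 2.045; 4 ≈ 1.626.
16:9 ≈ 1.778; option 1 is nearest (Δ 0.015).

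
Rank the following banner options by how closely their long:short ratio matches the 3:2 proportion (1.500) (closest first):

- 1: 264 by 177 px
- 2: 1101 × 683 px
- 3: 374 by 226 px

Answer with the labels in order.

1, 2, 3

Ratios: 1 = 264 / 177 ≈ 1.492; 2 = 1101 / 683 ≈ 1.612; 3 = 374 / 226 ≈ 1.655.
|Δ from 1.500|: 1 0.008; 2 0.112; 3 0.155.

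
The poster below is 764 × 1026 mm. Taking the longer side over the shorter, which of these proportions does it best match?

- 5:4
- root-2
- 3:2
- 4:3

4:3

Ratio = 1026 / 764 ≈ 1.343.
Distances: 5:4 1.250 (Δ 0.093); root-2 1.414 (Δ 0.071); 3:2 1.500 (Δ 0.157); 4:3 1.333 (Δ 0.010).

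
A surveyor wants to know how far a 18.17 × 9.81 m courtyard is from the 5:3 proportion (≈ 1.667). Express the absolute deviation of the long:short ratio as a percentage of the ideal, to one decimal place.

Ratio = 18.17 / 9.81 ≈ 1.8522.
Ideal 5:3 ≈ 1.6667. |1.8522 − 1.6667| / 1.6667 ≈ 11.13% → 11.1%.

11.1%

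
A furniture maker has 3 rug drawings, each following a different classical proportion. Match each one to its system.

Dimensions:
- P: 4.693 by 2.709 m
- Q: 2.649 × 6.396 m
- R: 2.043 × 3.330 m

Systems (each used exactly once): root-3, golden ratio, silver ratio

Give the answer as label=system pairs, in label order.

P = 4.693/2.709 ≈ 1.732 → root-3 (1.732)
Q = 6.396/2.649 ≈ 2.414 → silver ratio (2.414)
R = 3.330/2.043 ≈ 1.630 → golden ratio (1.618)

P=root-3, Q=silver ratio, R=golden ratio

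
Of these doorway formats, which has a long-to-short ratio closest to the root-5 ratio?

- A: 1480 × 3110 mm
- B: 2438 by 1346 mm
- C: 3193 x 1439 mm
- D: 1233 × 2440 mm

C

Ratios (long/short): A ≈ 2.101; B ≈ 1.811; C ≈ 2.219; D ≈ 1.979.
root-5 ≈ 2.236; option C is nearest (Δ 0.017).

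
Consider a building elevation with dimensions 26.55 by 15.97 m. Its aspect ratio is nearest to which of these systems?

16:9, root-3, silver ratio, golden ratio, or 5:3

5:3

Ratio = 26.55 / 15.97 ≈ 1.662.
Distances: 16:9 1.778 (Δ 0.116); root-3 1.732 (Δ 0.070); silver ratio 2.414 (Δ 0.752); golden ratio 1.618 (Δ 0.044); 5:3 1.667 (Δ 0.005).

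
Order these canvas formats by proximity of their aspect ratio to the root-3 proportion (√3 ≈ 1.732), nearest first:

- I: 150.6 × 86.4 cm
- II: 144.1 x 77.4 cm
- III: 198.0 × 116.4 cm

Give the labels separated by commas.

I, III, II

I: 150.6/86.4 ≈ 1.743 → |1.743 − 1.732| = 0.011
II: 144.1/77.4 ≈ 1.862 → |1.862 − 1.732| = 0.130
III: 198.0/116.4 ≈ 1.701 → |1.701 − 1.732| = 0.031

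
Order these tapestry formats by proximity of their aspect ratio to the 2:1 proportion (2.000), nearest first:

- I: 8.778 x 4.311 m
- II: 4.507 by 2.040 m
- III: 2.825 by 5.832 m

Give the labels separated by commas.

I, III, II

I: 8.778/4.311 ≈ 2.036 → |2.036 − 2.000| = 0.036
II: 4.507/2.040 ≈ 2.209 → |2.209 − 2.000| = 0.209
III: 5.832/2.825 ≈ 2.064 → |2.064 − 2.000| = 0.064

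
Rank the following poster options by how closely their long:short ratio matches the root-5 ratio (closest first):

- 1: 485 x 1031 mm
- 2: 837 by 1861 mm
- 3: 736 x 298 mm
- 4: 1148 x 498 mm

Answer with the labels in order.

2, 4, 1, 3

Ratios: 1 = 1031 / 485 ≈ 2.126; 2 = 1861 / 837 ≈ 2.223; 3 = 736 / 298 ≈ 2.470; 4 = 1148 / 498 ≈ 2.305.
|Δ from 2.236|: 1 0.110; 2 0.013; 3 0.234; 4 0.069.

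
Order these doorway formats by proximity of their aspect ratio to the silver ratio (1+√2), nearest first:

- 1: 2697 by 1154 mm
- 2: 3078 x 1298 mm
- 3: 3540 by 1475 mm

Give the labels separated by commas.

3, 2, 1

1: 2697/1154 ≈ 2.337 → |2.337 − 2.414| = 0.077
2: 3078/1298 ≈ 2.371 → |2.371 − 2.414| = 0.043
3: 3540/1475 ≈ 2.400 → |2.400 − 2.414| = 0.014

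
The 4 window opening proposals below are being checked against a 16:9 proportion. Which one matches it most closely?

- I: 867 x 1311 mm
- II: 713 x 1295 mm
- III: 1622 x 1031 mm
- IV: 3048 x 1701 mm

Ratios (long/short): I ≈ 1.512; II ≈ 1.816; III ≈ 1.573; IV ≈ 1.792.
16:9 ≈ 1.778; option IV is nearest (Δ 0.014).

IV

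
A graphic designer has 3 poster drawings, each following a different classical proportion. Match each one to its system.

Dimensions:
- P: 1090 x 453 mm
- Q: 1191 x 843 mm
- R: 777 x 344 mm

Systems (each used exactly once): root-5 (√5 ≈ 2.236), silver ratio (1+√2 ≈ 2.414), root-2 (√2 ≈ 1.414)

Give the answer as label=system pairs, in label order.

P=silver ratio, Q=root-2, R=root-5

P = 1090/453 ≈ 2.406 → silver ratio (2.414)
Q = 1191/843 ≈ 1.413 → root-2 (1.414)
R = 777/344 ≈ 2.259 → root-5 (2.236)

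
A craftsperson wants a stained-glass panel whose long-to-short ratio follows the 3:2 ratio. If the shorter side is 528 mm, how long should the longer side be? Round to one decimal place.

3:2 = 1.50000.
Longer side = 528 × 1.50000 ≈ 792.000 → 792.0 mm.

792.0 mm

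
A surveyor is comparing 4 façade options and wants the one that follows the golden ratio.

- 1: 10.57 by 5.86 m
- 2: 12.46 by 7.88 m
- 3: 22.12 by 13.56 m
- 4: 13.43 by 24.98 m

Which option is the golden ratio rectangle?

3

Ratios (long/short): 1 ≈ 1.804; 2 ≈ 1.581; 3 ≈ 1.631; 4 ≈ 1.860.
golden ratio ≈ 1.618; option 3 is nearest (Δ 0.013).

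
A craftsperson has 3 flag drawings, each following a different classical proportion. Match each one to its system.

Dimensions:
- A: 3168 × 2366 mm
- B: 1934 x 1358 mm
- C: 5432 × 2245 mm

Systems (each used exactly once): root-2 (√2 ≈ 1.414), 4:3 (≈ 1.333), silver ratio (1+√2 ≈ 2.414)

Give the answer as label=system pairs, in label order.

A = 3168/2366 ≈ 1.339 → 4:3 (1.333)
B = 1934/1358 ≈ 1.424 → root-2 (1.414)
C = 5432/2245 ≈ 2.420 → silver ratio (2.414)

A=4:3, B=root-2, C=silver ratio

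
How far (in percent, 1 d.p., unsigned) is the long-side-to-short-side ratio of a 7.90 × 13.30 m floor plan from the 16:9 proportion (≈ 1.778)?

5.3%

Ratio = 13.30 / 7.90 ≈ 1.6835.
Ideal 16:9 ≈ 1.7778. |1.6835 − 1.7778| / 1.7778 ≈ 5.30% → 5.3%.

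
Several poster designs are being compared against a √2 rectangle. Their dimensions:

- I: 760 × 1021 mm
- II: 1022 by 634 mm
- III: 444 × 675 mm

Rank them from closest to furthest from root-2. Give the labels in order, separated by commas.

I, III, II

Ratios: I = 1021 / 760 ≈ 1.343; II = 1022 / 634 ≈ 1.612; III = 675 / 444 ≈ 1.520.
|Δ from 1.414|: I 0.071; II 0.198; III 0.106.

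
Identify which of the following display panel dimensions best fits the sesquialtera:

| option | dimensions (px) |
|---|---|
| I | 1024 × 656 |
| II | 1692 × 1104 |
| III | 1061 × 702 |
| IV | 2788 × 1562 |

Ratios (long/short): I ≈ 1.561; II ≈ 1.533; III ≈ 1.511; IV ≈ 1.785.
3:2 ≈ 1.500; option III is nearest (Δ 0.011).

III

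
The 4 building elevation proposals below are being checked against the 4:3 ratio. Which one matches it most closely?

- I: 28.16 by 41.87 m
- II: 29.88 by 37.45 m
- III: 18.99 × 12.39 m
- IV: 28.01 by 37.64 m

Ratios (long/short): I ≈ 1.487; II ≈ 1.253; III ≈ 1.533; IV ≈ 1.344.
4:3 ≈ 1.333; option IV is nearest (Δ 0.011).

IV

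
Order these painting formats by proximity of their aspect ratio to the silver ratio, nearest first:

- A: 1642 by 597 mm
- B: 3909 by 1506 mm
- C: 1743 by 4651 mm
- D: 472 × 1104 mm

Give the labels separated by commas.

A: 1642/597 ≈ 2.750 → |2.750 − 2.414| = 0.336
B: 3909/1506 ≈ 2.596 → |2.596 − 2.414| = 0.182
C: 4651/1743 ≈ 2.668 → |2.668 − 2.414| = 0.254
D: 1104/472 ≈ 2.339 → |2.339 − 2.414| = 0.075

D, B, C, A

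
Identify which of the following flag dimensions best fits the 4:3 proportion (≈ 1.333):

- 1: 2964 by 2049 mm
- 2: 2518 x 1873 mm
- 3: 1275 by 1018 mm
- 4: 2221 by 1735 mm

Target 4:3 ≈ 1.333.
1: 1.447 (Δ0.114)  2: 1.344 (Δ0.011)  3: 1.252 (Δ0.081)  4: 1.280 (Δ0.053)

2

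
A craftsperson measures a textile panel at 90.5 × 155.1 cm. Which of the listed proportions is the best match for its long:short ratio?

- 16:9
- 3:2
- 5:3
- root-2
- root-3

root-3

155.1/90.5 ≈ 1.714. Nearest candidates are root-3 (1.732, off by 0.018) and 5:3 (1.667, off by 0.047).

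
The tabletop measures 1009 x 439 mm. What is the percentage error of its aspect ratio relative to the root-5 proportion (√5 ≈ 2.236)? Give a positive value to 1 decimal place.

2.8%

Ratio = 1009 / 439 ≈ 2.2984.
Ideal root-5 ≈ 2.2361. |2.2984 − 2.2361| / 2.2361 ≈ 2.79% → 2.8%.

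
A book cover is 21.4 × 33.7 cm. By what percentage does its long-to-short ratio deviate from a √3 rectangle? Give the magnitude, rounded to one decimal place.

9.1%

Ratio = 33.7 / 21.4 ≈ 1.5748.
Ideal root-3 ≈ 1.7321. |1.5748 − 1.7321| / 1.7321 ≈ 9.08% → 9.1%.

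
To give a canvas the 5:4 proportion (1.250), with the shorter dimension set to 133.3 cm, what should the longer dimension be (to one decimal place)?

166.6 cm

5:4 = 1.25000.
Longer side = 133.3 × 1.25000 ≈ 166.625 → 166.6 cm.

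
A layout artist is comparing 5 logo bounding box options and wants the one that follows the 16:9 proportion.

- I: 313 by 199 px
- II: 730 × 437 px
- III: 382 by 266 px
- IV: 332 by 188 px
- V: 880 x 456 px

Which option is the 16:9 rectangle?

IV

Target 16:9 ≈ 1.778.
I: 1.573 (Δ0.205)  II: 1.670 (Δ0.108)  III: 1.436 (Δ0.342)  IV: 1.766 (Δ0.012)  V: 1.930 (Δ0.152)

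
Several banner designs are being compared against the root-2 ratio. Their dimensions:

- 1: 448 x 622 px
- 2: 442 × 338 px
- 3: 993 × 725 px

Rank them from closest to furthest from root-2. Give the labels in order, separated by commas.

Ratios: 1 = 622 / 448 ≈ 1.388; 2 = 442 / 338 ≈ 1.308; 3 = 993 / 725 ≈ 1.370.
|Δ from 1.414|: 1 0.026; 2 0.106; 3 0.044.

1, 3, 2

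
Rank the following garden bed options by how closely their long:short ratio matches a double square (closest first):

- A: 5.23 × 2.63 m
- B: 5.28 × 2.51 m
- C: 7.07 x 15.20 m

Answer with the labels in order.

A: 5.23/2.63 ≈ 1.989 → |1.989 − 2.000| = 0.011
B: 5.28/2.51 ≈ 2.104 → |2.104 − 2.000| = 0.104
C: 15.20/7.07 ≈ 2.150 → |2.150 − 2.000| = 0.150

A, B, C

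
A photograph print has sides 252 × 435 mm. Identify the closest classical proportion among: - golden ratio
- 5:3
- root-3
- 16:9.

root-3

435/252 ≈ 1.726. Nearest candidates are root-3 (1.732, off by 0.006) and 16:9 (1.778, off by 0.052).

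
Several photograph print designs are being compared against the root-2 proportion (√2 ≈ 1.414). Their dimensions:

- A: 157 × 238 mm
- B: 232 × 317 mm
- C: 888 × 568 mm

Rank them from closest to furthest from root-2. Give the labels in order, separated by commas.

A: 238/157 ≈ 1.516 → |1.516 − 1.414| = 0.102
B: 317/232 ≈ 1.366 → |1.366 − 1.414| = 0.048
C: 888/568 ≈ 1.563 → |1.563 − 1.414| = 0.149

B, A, C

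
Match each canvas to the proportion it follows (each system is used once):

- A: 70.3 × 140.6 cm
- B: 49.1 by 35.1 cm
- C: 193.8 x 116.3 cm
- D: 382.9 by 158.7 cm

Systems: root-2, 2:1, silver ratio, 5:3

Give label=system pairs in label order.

A = 140.6/70.3 ≈ 2.000 → 2:1 (2.000)
B = 49.1/35.1 ≈ 1.399 → root-2 (1.414)
C = 193.8/116.3 ≈ 1.666 → 5:3 (1.667)
D = 382.9/158.7 ≈ 2.413 → silver ratio (2.414)

A=2:1, B=root-2, C=5:3, D=silver ratio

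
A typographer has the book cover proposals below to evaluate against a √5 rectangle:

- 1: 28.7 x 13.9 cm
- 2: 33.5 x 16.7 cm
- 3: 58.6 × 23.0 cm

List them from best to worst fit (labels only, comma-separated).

1, 2, 3

1: 28.7/13.9 ≈ 2.065 → |2.065 − 2.236| = 0.171
2: 33.5/16.7 ≈ 2.006 → |2.006 − 2.236| = 0.230
3: 58.6/23.0 ≈ 2.548 → |2.548 − 2.236| = 0.312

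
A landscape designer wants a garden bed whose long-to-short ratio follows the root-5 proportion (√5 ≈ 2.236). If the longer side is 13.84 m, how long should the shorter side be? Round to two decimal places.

6.19 m

root-5 ≈ 2.23607.
Shorter side = 13.84 ÷ 2.23607 ≈ 6.1894 → 6.19 m.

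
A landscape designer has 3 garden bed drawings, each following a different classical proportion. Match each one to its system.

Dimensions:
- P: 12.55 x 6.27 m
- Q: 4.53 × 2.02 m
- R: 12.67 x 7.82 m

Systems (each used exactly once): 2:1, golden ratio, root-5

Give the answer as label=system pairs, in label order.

Ratios: P ≈ 2.002; Q ≈ 2.243; R ≈ 1.620.
Targets: 2:1 ≈ 2.000; golden ratio ≈ 1.618; root-5 ≈ 2.236.

P=2:1, Q=root-5, R=golden ratio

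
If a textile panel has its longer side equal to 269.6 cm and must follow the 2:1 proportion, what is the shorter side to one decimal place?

134.8 cm

2:1 = 2.00000.
Shorter side = 269.6 ÷ 2.00000 ≈ 134.800 → 134.8 cm.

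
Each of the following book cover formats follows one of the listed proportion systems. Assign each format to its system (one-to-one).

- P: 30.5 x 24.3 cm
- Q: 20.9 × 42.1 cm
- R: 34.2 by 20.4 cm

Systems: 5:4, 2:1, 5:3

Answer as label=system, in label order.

P=5:4, Q=2:1, R=5:3

Ratios: P ≈ 1.255; Q ≈ 2.014; R ≈ 1.676.
Targets: 5:4 ≈ 1.250; 2:1 ≈ 2.000; 5:3 ≈ 1.667.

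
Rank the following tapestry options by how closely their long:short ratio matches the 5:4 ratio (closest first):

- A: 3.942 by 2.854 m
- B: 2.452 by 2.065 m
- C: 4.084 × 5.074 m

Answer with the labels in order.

Ratios: A = 3.942 / 2.854 ≈ 1.381; B = 2.452 / 2.065 ≈ 1.187; C = 5.074 / 4.084 ≈ 1.242.
|Δ from 1.250|: A 0.131; B 0.063; C 0.008.

C, B, A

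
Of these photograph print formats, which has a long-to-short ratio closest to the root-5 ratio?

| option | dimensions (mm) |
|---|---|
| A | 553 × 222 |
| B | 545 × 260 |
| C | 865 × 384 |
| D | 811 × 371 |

C

Ratios (long/short): A ≈ 2.491; B ≈ 2.096; C ≈ 2.253; D ≈ 2.186.
root-5 ≈ 2.236; option C is nearest (Δ 0.017).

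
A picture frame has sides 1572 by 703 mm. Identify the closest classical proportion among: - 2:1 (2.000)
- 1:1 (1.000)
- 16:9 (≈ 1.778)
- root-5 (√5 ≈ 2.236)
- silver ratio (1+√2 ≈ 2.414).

root-5

Ratio = 1572 / 703 ≈ 2.236.
Distances: 2:1 2.000 (Δ 0.236); 1:1 1.000 (Δ 1.236); 16:9 1.778 (Δ 0.458); root-5 2.236 (Δ 0.000); silver ratio 2.414 (Δ 0.178).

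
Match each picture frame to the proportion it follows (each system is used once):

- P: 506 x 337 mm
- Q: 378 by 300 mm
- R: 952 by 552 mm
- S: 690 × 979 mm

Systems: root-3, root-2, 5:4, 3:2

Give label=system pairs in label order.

P=3:2, Q=5:4, R=root-3, S=root-2

P = 506/337 ≈ 1.501 → 3:2 (1.500)
Q = 378/300 ≈ 1.260 → 5:4 (1.250)
R = 952/552 ≈ 1.725 → root-3 (1.732)
S = 979/690 ≈ 1.419 → root-2 (1.414)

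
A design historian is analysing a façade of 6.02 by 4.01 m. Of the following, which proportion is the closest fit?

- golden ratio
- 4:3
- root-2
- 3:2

3:2

6.02/4.01 ≈ 1.501. Nearest candidates are 3:2 (1.500, off by 0.001) and root-2 (1.414, off by 0.087).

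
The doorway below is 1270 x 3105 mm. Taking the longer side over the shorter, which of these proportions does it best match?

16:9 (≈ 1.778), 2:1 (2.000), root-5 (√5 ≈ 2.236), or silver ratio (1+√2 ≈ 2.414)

Ratio = 3105 / 1270 ≈ 2.445.
Distances: 16:9 1.778 (Δ 0.667); 2:1 2.000 (Δ 0.445); root-5 2.236 (Δ 0.209); silver ratio 2.414 (Δ 0.031).

silver ratio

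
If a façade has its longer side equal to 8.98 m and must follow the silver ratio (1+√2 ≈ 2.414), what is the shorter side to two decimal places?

3.72 m

silver ratio ≈ 2.41421.
Shorter side = 8.98 ÷ 2.41421 ≈ 3.7196 → 3.72 m.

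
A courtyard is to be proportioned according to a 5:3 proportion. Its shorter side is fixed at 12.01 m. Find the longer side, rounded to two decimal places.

5:3 ≈ 1.66667.
Longer side = 12.01 × 1.66667 ≈ 20.0167 → 20.02 m.

20.02 m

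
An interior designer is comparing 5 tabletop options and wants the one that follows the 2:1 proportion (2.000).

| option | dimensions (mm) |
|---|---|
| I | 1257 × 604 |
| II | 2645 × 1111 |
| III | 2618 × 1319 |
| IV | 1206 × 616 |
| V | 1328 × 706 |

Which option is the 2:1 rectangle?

Target 2:1 ≈ 2.000.
I: 2.081 (Δ0.081)  II: 2.381 (Δ0.381)  III: 1.985 (Δ0.015)  IV: 1.958 (Δ0.042)  V: 1.881 (Δ0.119)

III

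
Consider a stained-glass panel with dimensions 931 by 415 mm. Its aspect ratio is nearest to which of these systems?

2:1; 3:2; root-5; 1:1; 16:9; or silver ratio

Ratio = 931 / 415 ≈ 2.243.
Distances: 2:1 2.000 (Δ 0.243); 3:2 1.500 (Δ 0.743); root-5 2.236 (Δ 0.007); 1:1 1.000 (Δ 1.243); 16:9 1.778 (Δ 0.465); silver ratio 2.414 (Δ 0.171).

root-5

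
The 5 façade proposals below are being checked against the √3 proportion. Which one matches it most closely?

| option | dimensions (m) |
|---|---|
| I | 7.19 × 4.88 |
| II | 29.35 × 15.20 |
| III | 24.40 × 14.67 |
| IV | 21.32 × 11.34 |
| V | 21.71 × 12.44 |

V

Target root-3 ≈ 1.732.
I: 1.473 (Δ0.259)  II: 1.931 (Δ0.199)  III: 1.663 (Δ0.069)  IV: 1.880 (Δ0.148)  V: 1.745 (Δ0.013)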